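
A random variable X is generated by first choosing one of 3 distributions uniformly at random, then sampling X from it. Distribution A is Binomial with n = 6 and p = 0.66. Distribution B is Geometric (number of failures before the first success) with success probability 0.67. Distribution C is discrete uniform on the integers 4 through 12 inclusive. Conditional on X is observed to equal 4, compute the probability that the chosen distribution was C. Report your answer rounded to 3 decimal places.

Likelihoods P(X=4 | ·): A: 0.329022; B: 0.00794567; C: 0.111111.
Posterior ∝ prior × likelihood. Numerator for C: 0.333333·0.111111 = 0.037037.
Normalizing constant: 0.333333·0.329022 + 0.333333·0.00794567 + 0.333333·0.111111 = 0.14936.
P(C | observation) = 0.037037 / 0.14936 = 0.247972.

0.248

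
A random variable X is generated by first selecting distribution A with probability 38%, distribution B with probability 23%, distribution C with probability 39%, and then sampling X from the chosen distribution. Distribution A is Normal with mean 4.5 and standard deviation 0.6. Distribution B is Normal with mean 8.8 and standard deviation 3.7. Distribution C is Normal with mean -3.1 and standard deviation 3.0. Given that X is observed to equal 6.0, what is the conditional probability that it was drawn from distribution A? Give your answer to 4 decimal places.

Likelihoods f(6.0 | ·): A: 0.0292138; B: 0.0809752; C: 0.00133596.
Posterior ∝ prior × likelihood. Numerator for A: 0.38·0.0292138 = 0.0111013.
Normalizing constant: 0.38·0.0292138 + 0.23·0.0809752 + 0.39·0.00133596 = 0.0302466.
P(A | observation) = 0.0111013 / 0.0302466 = 0.367025.

0.3670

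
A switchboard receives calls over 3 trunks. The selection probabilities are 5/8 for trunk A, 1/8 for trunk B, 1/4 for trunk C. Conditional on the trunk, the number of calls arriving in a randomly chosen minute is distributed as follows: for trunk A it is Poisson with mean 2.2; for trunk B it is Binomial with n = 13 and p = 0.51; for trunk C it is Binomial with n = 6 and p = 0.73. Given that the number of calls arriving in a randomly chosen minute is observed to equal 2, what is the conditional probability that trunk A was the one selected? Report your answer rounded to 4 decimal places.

0.9352

Likelihoods P(X=2 | ·): A: 0.268144; B: 0.00793217; C: 0.0424807.
Posterior ∝ prior × likelihood. Numerator for A: 0.625·0.268144 = 0.16759.
Normalizing constant: 0.625·0.268144 + 0.125·0.00793217 + 0.25·0.0424807 = 0.179201.
P(A | observation) = 0.16759 / 0.179201 = 0.935203.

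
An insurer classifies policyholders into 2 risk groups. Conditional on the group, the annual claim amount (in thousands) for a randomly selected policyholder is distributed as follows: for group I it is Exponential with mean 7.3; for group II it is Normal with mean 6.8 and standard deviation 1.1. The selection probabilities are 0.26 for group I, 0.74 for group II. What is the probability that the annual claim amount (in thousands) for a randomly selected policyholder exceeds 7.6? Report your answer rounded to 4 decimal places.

0.2646

Conditional on each group, P(X > 7.6): I: 0.353068; II: 0.233529.
By total probability, P(X > 7.6) = 0.26·0.353068 + 0.74·0.233529 = 0.264609.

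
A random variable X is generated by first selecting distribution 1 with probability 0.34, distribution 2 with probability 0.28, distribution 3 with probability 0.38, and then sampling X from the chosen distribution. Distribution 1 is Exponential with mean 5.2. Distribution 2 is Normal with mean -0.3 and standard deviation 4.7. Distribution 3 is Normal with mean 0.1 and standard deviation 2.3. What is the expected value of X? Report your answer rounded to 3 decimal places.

Component means — 1: 5.2; 2: -0.3; 3: 0.1.
E[X] = 0.34·5.2 + 0.28·-0.3 + 0.38·0.1 = 1.722.

1.722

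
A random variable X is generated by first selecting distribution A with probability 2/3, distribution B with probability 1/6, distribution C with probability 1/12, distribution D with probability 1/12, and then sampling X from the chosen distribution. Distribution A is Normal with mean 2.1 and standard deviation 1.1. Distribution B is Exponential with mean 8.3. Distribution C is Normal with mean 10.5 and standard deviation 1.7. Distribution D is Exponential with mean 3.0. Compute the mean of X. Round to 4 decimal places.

Component means — A: 2.1; B: 8.3; C: 10.5; D: 3.
E[X] = 0.666667·2.1 + 0.166667·8.3 + 0.0833333·10.5 + 0.0833333·3 = 3.90833.

3.9083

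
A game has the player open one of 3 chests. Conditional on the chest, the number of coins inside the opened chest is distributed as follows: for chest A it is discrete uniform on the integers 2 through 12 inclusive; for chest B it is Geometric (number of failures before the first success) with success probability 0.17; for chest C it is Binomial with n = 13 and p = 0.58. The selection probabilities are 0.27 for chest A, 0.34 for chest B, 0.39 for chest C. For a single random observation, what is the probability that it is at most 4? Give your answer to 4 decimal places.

Conditional on each chest, P(X ≤ 4): A: 0.272727; B: 0.606096; C: 0.0445582.
By total probability, P(X ≤ 4) = 0.27·0.272727 + 0.34·0.606096 + 0.39·0.0445582 = 0.297087.

0.2971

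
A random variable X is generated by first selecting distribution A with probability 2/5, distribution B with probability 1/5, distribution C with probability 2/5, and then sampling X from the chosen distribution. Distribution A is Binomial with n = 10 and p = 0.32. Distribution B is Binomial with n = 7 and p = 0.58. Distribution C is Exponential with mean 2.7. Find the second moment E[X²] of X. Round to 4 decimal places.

For each component E[X²] = Var + (mean)², giving A: 12.416; B: 18.1888; C: 14.58.
Overall E[X²] = 0.4·12.416 + 0.2·18.1888 + 0.4·14.58 = 14.4362.

14.4362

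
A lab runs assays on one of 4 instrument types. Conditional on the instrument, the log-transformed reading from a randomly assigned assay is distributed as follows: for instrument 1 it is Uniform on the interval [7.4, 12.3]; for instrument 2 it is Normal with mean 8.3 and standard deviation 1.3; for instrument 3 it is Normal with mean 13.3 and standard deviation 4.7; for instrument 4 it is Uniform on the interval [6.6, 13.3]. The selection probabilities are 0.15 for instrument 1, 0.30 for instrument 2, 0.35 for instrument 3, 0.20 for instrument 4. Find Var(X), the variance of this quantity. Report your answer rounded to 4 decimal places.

Per component, 1: μ=9.85, E[X²]=99.0233; 2: μ=8.3, E[X²]=70.58; 3: μ=13.3, E[X²]=198.98; 4: μ=9.95, E[X²]=102.743.
E[X] = 0.15·9.85 + 0.3·8.3 + 0.35·13.3 + 0.2·9.95 = 10.6125.
E[X²] = 0.15·99.0233 + 0.3·70.58 + 0.35·198.98 + 0.2·102.743 = 126.219.
Var(X) = E[X²] − (E[X])² = 126.219 − 112.625 = 13.594.

13.5940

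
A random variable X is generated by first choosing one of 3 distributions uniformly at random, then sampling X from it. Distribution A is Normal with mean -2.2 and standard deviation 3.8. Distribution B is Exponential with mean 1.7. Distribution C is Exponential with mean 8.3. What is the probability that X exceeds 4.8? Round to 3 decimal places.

Conditional on each component, P(X > 4.8): A: 0.0327299; B: 0.0593959; C: 0.560844.
By total probability, P(X > 4.8) = 0.333333·0.0327299 + 0.333333·0.0593959 + 0.333333·0.560844 = 0.217656.

0.218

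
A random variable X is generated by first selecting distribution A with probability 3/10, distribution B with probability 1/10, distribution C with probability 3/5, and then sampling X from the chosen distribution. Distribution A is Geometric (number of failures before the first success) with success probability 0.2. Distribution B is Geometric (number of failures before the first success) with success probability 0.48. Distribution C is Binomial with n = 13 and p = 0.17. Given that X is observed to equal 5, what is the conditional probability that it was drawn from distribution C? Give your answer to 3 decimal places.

Likelihoods P(X=5 | ·): A: 0.065536; B: 0.0182498; C: 0.0411574.
Posterior ∝ prior × likelihood. Numerator for C: 0.6·0.0411574 = 0.0246944.
Normalizing constant: 0.3·0.065536 + 0.1·0.0182498 + 0.6·0.0411574 = 0.0461802.
P(C | observation) = 0.0246944 / 0.0461802 = 0.534741.

0.535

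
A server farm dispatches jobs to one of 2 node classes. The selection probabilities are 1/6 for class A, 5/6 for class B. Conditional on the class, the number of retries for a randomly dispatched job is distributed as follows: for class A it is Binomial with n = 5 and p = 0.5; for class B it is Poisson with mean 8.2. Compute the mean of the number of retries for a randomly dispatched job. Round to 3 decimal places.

7.250

Component means — A: 2.5; B: 8.2.
E[X] = 0.166667·2.5 + 0.833333·8.2 = 7.25.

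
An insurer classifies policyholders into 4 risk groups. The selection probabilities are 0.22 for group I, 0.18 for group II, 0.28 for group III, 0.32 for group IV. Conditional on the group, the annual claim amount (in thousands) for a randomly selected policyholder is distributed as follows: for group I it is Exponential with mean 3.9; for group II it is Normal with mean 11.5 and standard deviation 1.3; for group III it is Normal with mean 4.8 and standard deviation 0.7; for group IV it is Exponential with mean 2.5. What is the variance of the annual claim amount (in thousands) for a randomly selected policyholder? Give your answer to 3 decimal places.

Per component, I: μ=3.9, E[X²]=30.42; II: μ=11.5, E[X²]=133.94; III: μ=4.8, E[X²]=23.53; IV: μ=2.5, E[X²]=12.5.
E[X] = 0.22·3.9 + 0.18·11.5 + 0.28·4.8 + 0.32·2.5 = 5.072.
E[X²] = 0.22·30.42 + 0.18·133.94 + 0.28·23.53 + 0.32·12.5 = 41.39.
Var(X) = E[X²] − (E[X])² = 41.39 − 25.7252 = 15.6648.

15.665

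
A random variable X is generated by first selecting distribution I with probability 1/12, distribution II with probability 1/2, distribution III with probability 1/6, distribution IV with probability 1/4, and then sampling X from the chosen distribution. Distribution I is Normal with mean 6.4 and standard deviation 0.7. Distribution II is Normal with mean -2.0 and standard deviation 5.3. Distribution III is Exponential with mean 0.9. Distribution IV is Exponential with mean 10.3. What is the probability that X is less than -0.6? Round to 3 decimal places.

0.302

Conditional on each component, P(X < -0.6): I: 0; II: 0.604168; III: 0; IV: 0.
By total probability, P(X < -0.6) = 0.0833333·0 + 0.5·0.604168 + 0.166667·0 + 0.25·0 = 0.302084.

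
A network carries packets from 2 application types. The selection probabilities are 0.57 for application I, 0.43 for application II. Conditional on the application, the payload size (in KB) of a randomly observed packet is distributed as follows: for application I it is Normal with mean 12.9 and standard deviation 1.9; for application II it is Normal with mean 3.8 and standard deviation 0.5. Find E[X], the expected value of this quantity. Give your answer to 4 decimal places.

8.9870

Component means — I: 12.9; II: 3.8.
E[X] = 0.57·12.9 + 0.43·3.8 = 8.987.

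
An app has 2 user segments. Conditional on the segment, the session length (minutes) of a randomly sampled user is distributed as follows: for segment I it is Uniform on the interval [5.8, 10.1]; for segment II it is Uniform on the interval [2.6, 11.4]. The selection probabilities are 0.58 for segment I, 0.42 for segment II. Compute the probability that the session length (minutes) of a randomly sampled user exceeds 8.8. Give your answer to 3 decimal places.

0.299

Conditional on each segment, P(X > 8.8): I: 0.302326; II: 0.295455.
By total probability, P(X > 8.8) = 0.58·0.302326 + 0.42·0.295455 = 0.29944.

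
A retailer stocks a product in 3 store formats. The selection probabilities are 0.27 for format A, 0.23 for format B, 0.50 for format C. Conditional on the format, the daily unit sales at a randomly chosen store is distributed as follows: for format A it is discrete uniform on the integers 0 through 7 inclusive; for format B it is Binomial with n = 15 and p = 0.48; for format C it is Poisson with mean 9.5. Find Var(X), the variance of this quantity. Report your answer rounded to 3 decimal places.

Per component, A: μ=3.5, E[X²]=17.5; B: μ=7.2, E[X²]=55.584; C: μ=9.5, E[X²]=99.75.
E[X] = 0.27·3.5 + 0.23·7.2 + 0.5·9.5 = 7.351.
E[X²] = 0.27·17.5 + 0.23·55.584 + 0.5·99.75 = 67.3843.
Var(X) = E[X²] − (E[X])² = 67.3843 − 54.0372 = 13.3471.

13.347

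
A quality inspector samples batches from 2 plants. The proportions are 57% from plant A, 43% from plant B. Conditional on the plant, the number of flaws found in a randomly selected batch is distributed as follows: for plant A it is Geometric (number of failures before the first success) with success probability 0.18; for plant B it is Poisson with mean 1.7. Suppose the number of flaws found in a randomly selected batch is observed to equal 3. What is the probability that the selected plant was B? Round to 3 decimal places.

Likelihoods P(X=3 | ·): A: 0.0992462; B: 0.149587.
Posterior ∝ prior × likelihood. Numerator for B: 0.43·0.149587 = 0.0643226.
Normalizing constant: 0.57·0.0992462 + 0.43·0.149587 = 0.120893.
P(B | observation) = 0.0643226 / 0.120893 = 0.532062.

0.532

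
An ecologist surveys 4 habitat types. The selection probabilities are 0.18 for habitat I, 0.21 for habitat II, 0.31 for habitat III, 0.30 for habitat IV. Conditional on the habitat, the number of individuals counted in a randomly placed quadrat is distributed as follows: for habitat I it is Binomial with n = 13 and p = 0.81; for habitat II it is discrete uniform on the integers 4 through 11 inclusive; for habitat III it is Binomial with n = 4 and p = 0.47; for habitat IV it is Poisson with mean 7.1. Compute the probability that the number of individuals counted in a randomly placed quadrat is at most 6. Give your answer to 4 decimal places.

0.5202

Conditional on each habitat, P(X ≤ 6): I: 0.00520353; II: 0.375; III: 1; IV: 0.43492.
By total probability, P(X ≤ 6) = 0.18·0.00520353 + 0.21·0.375 + 0.31·1 + 0.3·0.43492 = 0.520163.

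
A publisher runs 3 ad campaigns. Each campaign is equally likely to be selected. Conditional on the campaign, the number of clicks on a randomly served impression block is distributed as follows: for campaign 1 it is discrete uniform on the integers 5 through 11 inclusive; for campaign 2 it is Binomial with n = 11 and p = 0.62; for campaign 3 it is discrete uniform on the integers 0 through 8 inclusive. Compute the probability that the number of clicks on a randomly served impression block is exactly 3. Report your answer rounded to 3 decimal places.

0.043

Conditional on each campaign, P(X = 3): 1: 0; 2: 0.0170973; 3: 0.111111.
By total probability, P(X = 3) = 0.333333·0 + 0.333333·0.0170973 + 0.333333·0.111111 = 0.0427361.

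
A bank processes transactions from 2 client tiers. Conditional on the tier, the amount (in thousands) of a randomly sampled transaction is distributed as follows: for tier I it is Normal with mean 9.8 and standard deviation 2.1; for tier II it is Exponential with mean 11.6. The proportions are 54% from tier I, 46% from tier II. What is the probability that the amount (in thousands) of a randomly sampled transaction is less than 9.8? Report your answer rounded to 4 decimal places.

0.5324

Conditional on each tier, P(X < 9.8): I: 0.5; II: 0.570369.
By total probability, P(X < 9.8) = 0.54·0.5 + 0.46·0.570369 = 0.53237.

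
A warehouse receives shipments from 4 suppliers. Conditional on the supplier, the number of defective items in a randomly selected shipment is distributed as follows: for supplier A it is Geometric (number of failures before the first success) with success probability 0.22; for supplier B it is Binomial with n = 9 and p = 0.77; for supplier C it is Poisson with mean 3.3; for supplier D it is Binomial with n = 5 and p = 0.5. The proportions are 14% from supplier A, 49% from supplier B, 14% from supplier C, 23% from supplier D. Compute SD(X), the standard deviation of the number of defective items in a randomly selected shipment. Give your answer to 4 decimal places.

Per component, A: μ=3.54545, E[X²]=28.686; B: μ=6.93, E[X²]=49.6188; C: μ=3.3, E[X²]=14.19; D: μ=2.5, E[X²]=7.5.
E[X] = 0.14·3.54545 + 0.49·6.93 + 0.14·3.3 + 0.23·2.5 = 4.92906.
E[X²] = 0.14·28.686 + 0.49·49.6188 + 0.14·14.19 + 0.23·7.5 = 32.0408.
Var(X) = E[X²] − (E[X])² = 32.0408 − 24.2957 = 7.74518.
SD(X) = √7.74518 = 2.78302.

2.7830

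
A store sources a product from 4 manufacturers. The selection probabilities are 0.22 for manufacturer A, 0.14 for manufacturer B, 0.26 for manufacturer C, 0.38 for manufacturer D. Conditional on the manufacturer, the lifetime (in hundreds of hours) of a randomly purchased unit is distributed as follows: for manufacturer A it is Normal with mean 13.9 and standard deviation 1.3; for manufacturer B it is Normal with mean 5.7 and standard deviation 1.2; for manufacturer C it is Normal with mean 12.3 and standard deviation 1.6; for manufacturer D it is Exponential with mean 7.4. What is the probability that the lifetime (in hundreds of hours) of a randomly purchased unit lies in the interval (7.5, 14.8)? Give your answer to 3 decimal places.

Conditional on each manufacturer, P(7.5 < X < 14.8): A: 0.755628; B: 0.0668072; C: 0.939565; D: 0.227606.
By total probability, P(7.5 < X < 14.8) = 0.22·0.755628 + 0.14·0.0668072 + 0.26·0.939565 + 0.38·0.227606 = 0.506368.

0.506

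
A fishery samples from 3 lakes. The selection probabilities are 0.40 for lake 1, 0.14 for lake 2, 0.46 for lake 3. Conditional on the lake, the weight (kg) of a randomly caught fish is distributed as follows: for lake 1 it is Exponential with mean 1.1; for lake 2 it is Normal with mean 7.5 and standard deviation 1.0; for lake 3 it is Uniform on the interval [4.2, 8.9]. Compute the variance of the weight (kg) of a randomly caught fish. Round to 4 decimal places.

9.2879

Per component, 1: μ=1.1, E[X²]=2.42; 2: μ=7.5, E[X²]=57.25; 3: μ=6.55, E[X²]=44.7433.
E[X] = 0.4·1.1 + 0.14·7.5 + 0.46·6.55 = 4.503.
E[X²] = 0.4·2.42 + 0.14·57.25 + 0.46·44.7433 = 29.5649.
Var(X) = E[X²] − (E[X])² = 29.5649 − 20.277 = 9.28792.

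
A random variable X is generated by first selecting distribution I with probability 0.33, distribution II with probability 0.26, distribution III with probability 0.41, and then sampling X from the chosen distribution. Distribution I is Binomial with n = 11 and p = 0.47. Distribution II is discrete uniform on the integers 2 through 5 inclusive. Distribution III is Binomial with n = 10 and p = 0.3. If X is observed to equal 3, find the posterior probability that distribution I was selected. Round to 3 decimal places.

0.168

Likelihoods P(X=3 | ·): I: 0.106656; II: 0.25; III: 0.266828.
Posterior ∝ prior × likelihood. Numerator for I: 0.33·0.106656 = 0.0351964.
Normalizing constant: 0.33·0.106656 + 0.26·0.25 + 0.41·0.266828 = 0.209596.
P(I | observation) = 0.0351964 / 0.209596 = 0.167925.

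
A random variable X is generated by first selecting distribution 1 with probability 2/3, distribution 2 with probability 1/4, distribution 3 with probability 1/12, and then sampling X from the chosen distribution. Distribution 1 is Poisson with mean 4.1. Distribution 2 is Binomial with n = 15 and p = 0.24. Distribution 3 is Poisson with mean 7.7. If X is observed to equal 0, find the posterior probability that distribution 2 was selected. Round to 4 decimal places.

0.2688

Likelihoods P(X=0 | ·): 1: 0.0165727; 2: 0.0163006; 3: 0.000452827.
Posterior ∝ prior × likelihood. Numerator for 2: 0.25·0.0163006 = 0.00407515.
Normalizing constant: 0.666667·0.0165727 + 0.25·0.0163006 + 0.0833333·0.000452827 = 0.0151613.
P(2 | observation) = 0.00407515 / 0.0151613 = 0.268786.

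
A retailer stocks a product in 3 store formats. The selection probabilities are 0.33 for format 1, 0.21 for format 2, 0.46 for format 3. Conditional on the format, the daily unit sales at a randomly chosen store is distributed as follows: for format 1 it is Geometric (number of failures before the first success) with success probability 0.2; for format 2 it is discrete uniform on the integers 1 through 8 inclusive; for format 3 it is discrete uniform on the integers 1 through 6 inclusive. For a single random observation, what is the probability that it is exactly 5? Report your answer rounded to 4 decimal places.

Conditional on each format, P(X = 5): 1: 0.065536; 2: 0.125; 3: 0.166667.
By total probability, P(X = 5) = 0.33·0.065536 + 0.21·0.125 + 0.46·0.166667 = 0.124544.

0.1245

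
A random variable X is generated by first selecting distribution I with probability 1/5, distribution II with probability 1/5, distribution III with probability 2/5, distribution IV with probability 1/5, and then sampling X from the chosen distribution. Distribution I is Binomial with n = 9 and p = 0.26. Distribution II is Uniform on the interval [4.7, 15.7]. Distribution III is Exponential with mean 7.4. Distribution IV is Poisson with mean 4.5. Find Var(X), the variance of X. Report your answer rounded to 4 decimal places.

32.4727

Per component, I: μ=2.34, E[X²]=7.2072; II: μ=10.2, E[X²]=114.123; III: μ=7.4, E[X²]=109.52; IV: μ=4.5, E[X²]=24.75.
E[X] = 0.2·2.34 + 0.2·10.2 + 0.4·7.4 + 0.2·4.5 = 6.368.
E[X²] = 0.2·7.2072 + 0.2·114.123 + 0.4·109.52 + 0.2·24.75 = 73.0241.
Var(X) = E[X²] − (E[X])² = 73.0241 − 40.5514 = 32.4727.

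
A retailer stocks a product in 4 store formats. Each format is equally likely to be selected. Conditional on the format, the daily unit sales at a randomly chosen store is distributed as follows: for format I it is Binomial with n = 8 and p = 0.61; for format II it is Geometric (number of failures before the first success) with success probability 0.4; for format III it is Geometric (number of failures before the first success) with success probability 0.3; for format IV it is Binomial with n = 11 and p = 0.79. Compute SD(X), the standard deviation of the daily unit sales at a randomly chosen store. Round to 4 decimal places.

Per component, I: μ=4.88, E[X²]=25.7176; II: μ=1.5, E[X²]=6; III: μ=2.33333, E[X²]=13.2222; IV: μ=8.69, E[X²]=77.341.
E[X] = 0.25·4.88 + 0.25·1.5 + 0.25·2.33333 + 0.25·8.69 = 4.35083.
E[X²] = 0.25·25.7176 + 0.25·6 + 0.25·13.2222 + 0.25·77.341 = 30.5702.
Var(X) = E[X²] − (E[X])² = 30.5702 − 18.9298 = 11.6405.
SD(X) = √11.6405 = 3.41181.

3.4118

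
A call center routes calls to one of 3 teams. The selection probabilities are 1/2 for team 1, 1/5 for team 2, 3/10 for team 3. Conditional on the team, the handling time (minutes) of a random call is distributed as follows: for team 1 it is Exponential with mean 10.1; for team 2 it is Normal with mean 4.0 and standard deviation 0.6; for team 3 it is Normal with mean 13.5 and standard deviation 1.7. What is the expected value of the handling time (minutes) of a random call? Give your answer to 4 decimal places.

9.9000

Component means — 1: 10.1; 2: 4; 3: 13.5.
E[X] = 0.5·10.1 + 0.2·4 + 0.3·13.5 = 9.9.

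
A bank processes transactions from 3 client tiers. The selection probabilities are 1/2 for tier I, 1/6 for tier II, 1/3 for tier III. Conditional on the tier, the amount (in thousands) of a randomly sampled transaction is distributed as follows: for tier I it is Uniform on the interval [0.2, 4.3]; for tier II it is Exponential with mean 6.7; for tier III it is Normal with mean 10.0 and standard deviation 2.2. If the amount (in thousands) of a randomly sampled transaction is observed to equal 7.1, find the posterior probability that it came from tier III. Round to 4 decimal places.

Likelihoods f(7.1 | ·): I: 0; II: 0.0517253; III: 0.0760627.
Posterior ∝ prior × likelihood. Numerator for III: 0.333333·0.0760627 = 0.0253542.
Normalizing constant: 0.5·0 + 0.166667·0.0517253 + 0.333333·0.0760627 = 0.0339751.
P(III | observation) = 0.0253542 / 0.0339751 = 0.746259.

0.7463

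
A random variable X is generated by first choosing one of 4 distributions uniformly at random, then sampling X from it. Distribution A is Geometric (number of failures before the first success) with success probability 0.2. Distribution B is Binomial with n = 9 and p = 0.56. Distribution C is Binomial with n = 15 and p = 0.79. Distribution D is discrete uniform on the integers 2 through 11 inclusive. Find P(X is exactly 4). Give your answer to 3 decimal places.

Conditional on each component, P(X = 4): A: 0.08192; B: 0.204355; C: 1.86232e-05; D: 0.1.
By total probability, P(X = 4) = 0.25·0.08192 + 0.25·0.204355 + 0.25·1.86232e-05 + 0.25·0.1 = 0.0965735.

0.097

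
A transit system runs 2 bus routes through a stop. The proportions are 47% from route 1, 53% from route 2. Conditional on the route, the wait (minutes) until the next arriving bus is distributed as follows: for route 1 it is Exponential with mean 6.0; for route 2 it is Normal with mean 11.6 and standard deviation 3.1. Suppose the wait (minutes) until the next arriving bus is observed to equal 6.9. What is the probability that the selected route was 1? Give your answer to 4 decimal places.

Likelihoods f(6.9 | ·): 1: 0.0527728; 2: 0.0407759.
Posterior ∝ prior × likelihood. Numerator for 1: 0.47·0.0527728 = 0.0248032.
Normalizing constant: 0.47·0.0527728 + 0.53·0.0407759 = 0.0464144.
P(1 | observation) = 0.0248032 / 0.0464144 = 0.534386.

0.5344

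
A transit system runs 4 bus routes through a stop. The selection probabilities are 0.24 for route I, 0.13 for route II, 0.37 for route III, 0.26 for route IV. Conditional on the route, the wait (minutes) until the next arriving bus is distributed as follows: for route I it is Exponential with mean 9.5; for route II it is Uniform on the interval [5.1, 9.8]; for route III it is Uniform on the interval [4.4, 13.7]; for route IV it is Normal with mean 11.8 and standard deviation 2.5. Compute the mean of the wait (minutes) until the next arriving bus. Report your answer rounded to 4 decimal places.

Component means — I: 9.5; II: 7.45; III: 9.05; IV: 11.8.
E[X] = 0.24·9.5 + 0.13·7.45 + 0.37·9.05 + 0.26·11.8 = 9.665.

9.6650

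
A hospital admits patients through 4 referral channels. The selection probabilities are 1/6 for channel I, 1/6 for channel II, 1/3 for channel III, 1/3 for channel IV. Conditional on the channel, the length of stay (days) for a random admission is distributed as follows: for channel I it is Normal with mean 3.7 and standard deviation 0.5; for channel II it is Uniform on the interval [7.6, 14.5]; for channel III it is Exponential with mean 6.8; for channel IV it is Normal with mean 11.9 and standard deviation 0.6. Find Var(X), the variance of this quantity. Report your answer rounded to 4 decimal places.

25.9399

Per component, I: μ=3.7, E[X²]=13.94; II: μ=11.05, E[X²]=126.07; III: μ=6.8, E[X²]=92.48; IV: μ=11.9, E[X²]=141.97.
E[X] = 0.166667·3.7 + 0.166667·11.05 + 0.333333·6.8 + 0.333333·11.9 = 8.69167.
E[X²] = 0.166667·13.94 + 0.166667·126.07 + 0.333333·92.48 + 0.333333·141.97 = 101.485.
Var(X) = E[X²] − (E[X])² = 101.485 − 75.5451 = 25.9399.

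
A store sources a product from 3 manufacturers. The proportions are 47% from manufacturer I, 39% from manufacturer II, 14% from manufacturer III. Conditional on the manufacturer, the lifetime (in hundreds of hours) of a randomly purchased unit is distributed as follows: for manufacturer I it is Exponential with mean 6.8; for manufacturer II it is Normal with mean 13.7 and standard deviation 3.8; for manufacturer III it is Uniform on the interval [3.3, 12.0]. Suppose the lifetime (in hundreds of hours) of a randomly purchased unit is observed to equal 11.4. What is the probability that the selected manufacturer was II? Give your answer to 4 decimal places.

Likelihoods f(11.4 | ·): I: 0.0275048; II: 0.087413; III: 0.114943.
Posterior ∝ prior × likelihood. Numerator for II: 0.39·0.087413 = 0.0340911.
Normalizing constant: 0.47·0.0275048 + 0.39·0.087413 + 0.14·0.114943 = 0.0631103.
P(II | observation) = 0.0340911 / 0.0631103 = 0.540182.

0.5402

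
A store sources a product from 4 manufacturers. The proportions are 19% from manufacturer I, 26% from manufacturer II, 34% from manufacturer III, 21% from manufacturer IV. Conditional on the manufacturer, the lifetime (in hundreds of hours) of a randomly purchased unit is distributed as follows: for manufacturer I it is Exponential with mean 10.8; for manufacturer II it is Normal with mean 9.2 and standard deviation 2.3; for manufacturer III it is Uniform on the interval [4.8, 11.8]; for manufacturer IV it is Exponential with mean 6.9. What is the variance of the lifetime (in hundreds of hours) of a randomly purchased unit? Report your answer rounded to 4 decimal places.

36.5609

Per component, I: μ=10.8, E[X²]=233.28; II: μ=9.2, E[X²]=89.93; III: μ=8.3, E[X²]=72.9733; IV: μ=6.9, E[X²]=95.22.
E[X] = 0.19·10.8 + 0.26·9.2 + 0.34·8.3 + 0.21·6.9 = 8.715.
E[X²] = 0.19·233.28 + 0.26·89.93 + 0.34·72.9733 + 0.21·95.22 = 112.512.
Var(X) = E[X²] − (E[X])² = 112.512 − 75.9512 = 36.5609.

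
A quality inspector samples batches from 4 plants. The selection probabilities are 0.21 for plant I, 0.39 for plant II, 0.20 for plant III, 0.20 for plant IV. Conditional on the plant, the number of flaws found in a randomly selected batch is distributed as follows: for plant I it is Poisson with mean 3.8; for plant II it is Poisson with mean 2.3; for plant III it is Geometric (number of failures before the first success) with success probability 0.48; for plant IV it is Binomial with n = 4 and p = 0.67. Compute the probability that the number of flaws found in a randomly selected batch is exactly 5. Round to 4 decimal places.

0.0556

Conditional on each plant, P(X = 5): I: 0.147713; II: 0.053775; III: 0.0182498; IV: 0.
By total probability, P(X = 5) = 0.21·0.147713 + 0.39·0.053775 + 0.2·0.0182498 + 0.2·0 = 0.0556419.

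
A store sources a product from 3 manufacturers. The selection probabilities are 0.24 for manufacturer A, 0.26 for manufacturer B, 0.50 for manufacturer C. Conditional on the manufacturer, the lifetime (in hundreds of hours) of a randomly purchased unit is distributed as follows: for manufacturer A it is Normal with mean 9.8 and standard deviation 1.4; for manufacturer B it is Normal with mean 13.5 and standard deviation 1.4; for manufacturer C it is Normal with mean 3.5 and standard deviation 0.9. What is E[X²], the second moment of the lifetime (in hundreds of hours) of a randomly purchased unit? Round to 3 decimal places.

For each component E[X²] = Var + (mean)², giving A: 98; B: 184.21; C: 13.06.
Overall E[X²] = 0.24·98 + 0.26·184.21 + 0.5·13.06 = 77.9446.

77.945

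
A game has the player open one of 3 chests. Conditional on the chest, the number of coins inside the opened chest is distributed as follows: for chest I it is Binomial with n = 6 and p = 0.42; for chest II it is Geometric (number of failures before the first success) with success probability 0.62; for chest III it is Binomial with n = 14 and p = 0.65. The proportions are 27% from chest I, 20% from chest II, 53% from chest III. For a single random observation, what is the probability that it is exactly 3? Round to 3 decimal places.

Conditional on each chest, P(X = 3): I: 0.289109; II: 0.0340206; III: 0.000965139.
By total probability, P(X = 3) = 0.27·0.289109 + 0.2·0.0340206 + 0.53·0.000965139 = 0.0853751.

0.085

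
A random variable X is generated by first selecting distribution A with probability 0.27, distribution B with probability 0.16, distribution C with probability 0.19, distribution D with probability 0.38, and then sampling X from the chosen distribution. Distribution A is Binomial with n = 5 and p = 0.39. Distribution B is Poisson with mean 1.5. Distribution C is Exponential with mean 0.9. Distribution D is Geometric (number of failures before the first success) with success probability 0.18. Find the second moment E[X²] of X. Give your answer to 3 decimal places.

19.759

For each component E[X²] = Var + (mean)², giving A: 4.992; B: 3.75; C: 1.62; D: 46.0617.
Overall E[X²] = 0.27·4.992 + 0.16·3.75 + 0.19·1.62 + 0.38·46.0617 = 19.7591.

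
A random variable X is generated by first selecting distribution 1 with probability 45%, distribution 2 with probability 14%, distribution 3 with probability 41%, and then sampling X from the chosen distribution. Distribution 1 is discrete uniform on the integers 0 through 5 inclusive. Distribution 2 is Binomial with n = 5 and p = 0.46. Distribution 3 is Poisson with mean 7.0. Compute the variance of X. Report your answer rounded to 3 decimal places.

Per component, 1: μ=2.5, E[X²]=9.16667; 2: μ=2.3, E[X²]=6.532; 3: μ=7, E[X²]=56.
E[X] = 0.45·2.5 + 0.14·2.3 + 0.41·7 = 4.317.
E[X²] = 0.45·9.16667 + 0.14·6.532 + 0.41·56 = 27.9995.
Var(X) = E[X²] − (E[X])² = 27.9995 − 18.6365 = 9.36299.

9.363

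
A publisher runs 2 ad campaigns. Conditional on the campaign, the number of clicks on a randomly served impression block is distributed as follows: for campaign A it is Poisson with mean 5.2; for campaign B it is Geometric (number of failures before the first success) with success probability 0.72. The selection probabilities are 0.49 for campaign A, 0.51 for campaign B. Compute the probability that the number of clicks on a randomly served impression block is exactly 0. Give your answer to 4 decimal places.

0.3699

Conditional on each campaign, P(X = 0): A: 0.00551656; B: 0.72.
By total probability, P(X = 0) = 0.49·0.00551656 + 0.51·0.72 = 0.369903.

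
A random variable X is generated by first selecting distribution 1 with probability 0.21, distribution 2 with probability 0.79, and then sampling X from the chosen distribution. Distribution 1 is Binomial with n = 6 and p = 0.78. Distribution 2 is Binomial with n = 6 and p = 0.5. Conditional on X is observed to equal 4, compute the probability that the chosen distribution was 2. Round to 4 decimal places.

Likelihoods P(X=4 | ·): 1: 0.268729; 2: 0.234375.
Posterior ∝ prior × likelihood. Numerator for 2: 0.79·0.234375 = 0.185156.
Normalizing constant: 0.21·0.268729 + 0.79·0.234375 = 0.241589.
P(2 | observation) = 0.185156 / 0.241589 = 0.766409.

0.7664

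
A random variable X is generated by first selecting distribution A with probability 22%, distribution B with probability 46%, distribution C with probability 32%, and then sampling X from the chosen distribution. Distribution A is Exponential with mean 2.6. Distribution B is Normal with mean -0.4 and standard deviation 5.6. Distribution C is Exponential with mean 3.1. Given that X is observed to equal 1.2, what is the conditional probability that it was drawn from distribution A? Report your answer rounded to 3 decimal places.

Likelihoods f(1.2 | ·): A: 0.242428; B: 0.0683905; C: 0.21904.
Posterior ∝ prior × likelihood. Numerator for A: 0.22·0.242428 = 0.0533342.
Normalizing constant: 0.22·0.242428 + 0.46·0.0683905 + 0.32·0.21904 = 0.154887.
P(A | observation) = 0.0533342 / 0.154887 = 0.344343.

0.344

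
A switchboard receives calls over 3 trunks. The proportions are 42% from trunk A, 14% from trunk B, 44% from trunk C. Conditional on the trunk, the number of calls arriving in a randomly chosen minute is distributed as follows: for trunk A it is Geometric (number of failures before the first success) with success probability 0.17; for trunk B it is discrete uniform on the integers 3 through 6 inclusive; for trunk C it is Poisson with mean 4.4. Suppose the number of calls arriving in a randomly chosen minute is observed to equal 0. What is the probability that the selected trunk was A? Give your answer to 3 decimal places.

Likelihoods P(X=0 | ·): A: 0.17; B: 0; C: 0.0122773.
Posterior ∝ prior × likelihood. Numerator for A: 0.42·0.17 = 0.0714.
Normalizing constant: 0.42·0.17 + 0.14·0 + 0.44·0.0122773 = 0.076802.
P(A | observation) = 0.0714 / 0.076802 = 0.929663.

0.930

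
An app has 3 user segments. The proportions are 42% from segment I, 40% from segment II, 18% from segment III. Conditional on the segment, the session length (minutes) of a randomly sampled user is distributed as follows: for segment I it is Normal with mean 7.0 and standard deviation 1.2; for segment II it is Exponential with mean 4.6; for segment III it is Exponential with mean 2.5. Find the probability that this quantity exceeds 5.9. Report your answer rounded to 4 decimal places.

Conditional on each segment, P(X > 5.9): I: 0.820341; II: 0.277313; III: 0.0944202.
By total probability, P(X > 5.9) = 0.42·0.820341 + 0.4·0.277313 + 0.18·0.0944202 = 0.472464.

0.4725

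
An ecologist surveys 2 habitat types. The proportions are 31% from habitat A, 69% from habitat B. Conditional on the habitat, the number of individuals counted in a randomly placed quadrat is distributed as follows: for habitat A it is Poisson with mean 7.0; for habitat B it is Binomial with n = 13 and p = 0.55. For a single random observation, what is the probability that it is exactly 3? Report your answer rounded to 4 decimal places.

0.0273

Conditional on each habitat, P(X = 3): A: 0.0521293; B: 0.0162024.
By total probability, P(X = 3) = 0.31·0.0521293 + 0.69·0.0162024 = 0.0273397.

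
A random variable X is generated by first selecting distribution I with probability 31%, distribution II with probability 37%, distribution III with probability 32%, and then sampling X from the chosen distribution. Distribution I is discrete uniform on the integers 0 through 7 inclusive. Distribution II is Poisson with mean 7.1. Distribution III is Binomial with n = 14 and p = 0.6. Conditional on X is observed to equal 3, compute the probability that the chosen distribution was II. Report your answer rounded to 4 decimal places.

Likelihoods P(X=3 | ·): I: 0.125; II: 0.049219; III: 0.00329773.
Posterior ∝ prior × likelihood. Numerator for II: 0.37·0.049219 = 0.018211.
Normalizing constant: 0.31·0.125 + 0.37·0.049219 + 0.32·0.00329773 = 0.0580163.
P(II | observation) = 0.018211 / 0.0580163 = 0.313895.

0.3139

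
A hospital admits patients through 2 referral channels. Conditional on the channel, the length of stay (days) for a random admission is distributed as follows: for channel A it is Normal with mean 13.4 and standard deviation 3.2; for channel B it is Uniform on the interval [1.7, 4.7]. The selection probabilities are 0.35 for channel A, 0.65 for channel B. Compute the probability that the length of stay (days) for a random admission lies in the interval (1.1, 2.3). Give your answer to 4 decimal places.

0.1301

Conditional on each channel, P(1.1 < X < 2.3): A: 0.000200859; B: 0.2.
By total probability, P(1.1 < X < 2.3) = 0.35·0.000200859 + 0.65·0.2 = 0.13007.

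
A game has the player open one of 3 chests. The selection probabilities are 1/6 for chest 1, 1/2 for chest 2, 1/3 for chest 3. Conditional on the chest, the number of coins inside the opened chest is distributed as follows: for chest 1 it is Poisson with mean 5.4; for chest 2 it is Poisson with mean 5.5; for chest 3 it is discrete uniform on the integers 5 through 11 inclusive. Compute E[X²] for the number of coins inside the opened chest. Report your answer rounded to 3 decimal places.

For each component E[X²] = Var + (mean)², giving 1: 34.56; 2: 35.75; 3: 68.
Overall E[X²] = 0.166667·34.56 + 0.5·35.75 + 0.333333·68 = 46.3017.

46.302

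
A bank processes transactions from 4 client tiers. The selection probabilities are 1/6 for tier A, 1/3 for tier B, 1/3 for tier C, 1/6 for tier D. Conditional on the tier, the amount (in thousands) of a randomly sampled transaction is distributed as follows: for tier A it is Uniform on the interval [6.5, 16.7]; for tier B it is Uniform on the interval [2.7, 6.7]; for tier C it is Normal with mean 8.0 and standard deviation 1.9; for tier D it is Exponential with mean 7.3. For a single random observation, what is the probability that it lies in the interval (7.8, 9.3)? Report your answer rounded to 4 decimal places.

0.1335

Conditional on each tier, P(7.8 < X < 9.3): A: 0.147059; B: 0; C: 0.294995; D: 0.0638076.
By total probability, P(7.8 < X < 9.3) = 0.166667·0.147059 + 0.333333·0 + 0.333333·0.294995 + 0.166667·0.0638076 = 0.133476.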